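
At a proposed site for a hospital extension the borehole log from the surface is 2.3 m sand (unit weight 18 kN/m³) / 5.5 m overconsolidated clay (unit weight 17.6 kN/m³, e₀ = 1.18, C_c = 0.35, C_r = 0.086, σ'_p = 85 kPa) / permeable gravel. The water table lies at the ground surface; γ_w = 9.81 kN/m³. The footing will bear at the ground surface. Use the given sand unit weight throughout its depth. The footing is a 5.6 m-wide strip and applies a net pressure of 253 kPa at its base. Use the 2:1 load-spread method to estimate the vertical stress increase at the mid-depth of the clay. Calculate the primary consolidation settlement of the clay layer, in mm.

Mid-depth of clay below the ground surface: z = 2.3 + 5.5/2 = 5.05 m.
Total vertical stress at mid-clay: σ_v = 18×2.3 + 17.6×2.75 = 89.8 kPa.
Pore pressure: u = 9.81×(5.05 − 0) = 49.541 kPa.
Initial effective stress: σ'_0 = σ_v − u = 89.8 − 49.541 = 40.259 kPa.
Stress increase at mid-clay by the 2:1 spreading method:
Δσ = qB/(B+z) = 253×5.6/(5.6+5.05) = 133.03 kPa
Final effective stress: σ'_f = 40.259 + 133.03 = 173.29 kPa.
σ'_f = 173.29 > σ'_p = 85 kPa, so the stress path crosses the preconsolidation pressure — recompression up to σ'_p, then virgin compression beyond:
S_c = H/(1+e₀)·[C_r·log₁₀(σ'_p/σ'_0) + C_c·log₁₀(σ'_f/σ'_p)]
    = 5.5/2.18 × [0.086×log₁₀(85/40.259) + 0.35×log₁₀(173.29/85)]
    = 2.5229 × [0.027912 + 0.10827] = 0.3436 m

S_c ≈ 344 mm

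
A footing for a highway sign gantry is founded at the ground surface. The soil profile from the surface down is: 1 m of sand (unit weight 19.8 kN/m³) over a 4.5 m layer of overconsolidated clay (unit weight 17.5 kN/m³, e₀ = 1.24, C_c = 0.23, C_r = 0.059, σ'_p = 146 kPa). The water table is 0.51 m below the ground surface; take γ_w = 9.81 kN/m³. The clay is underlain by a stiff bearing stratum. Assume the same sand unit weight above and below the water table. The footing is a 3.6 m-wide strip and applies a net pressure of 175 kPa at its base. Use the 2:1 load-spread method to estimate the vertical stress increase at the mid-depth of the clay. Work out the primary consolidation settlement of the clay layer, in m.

Mid-depth of clay below the ground surface: z = 1 + 4.5/2 = 3.25 m.
Total vertical stress at mid-clay: σ_v = 19.8×1 + 17.5×2.25 = 59.175 kPa.
Pore pressure: u = 9.81×(3.25 − 0.51) = 26.879 kPa.
Initial effective stress: σ'_0 = σ_v − u = 59.175 − 26.879 = 32.296 kPa.
Stress increase at mid-clay by the 2:1 spreading method:
Δσ = qB/(B+z) = 175×3.6/(3.6+3.25) = 91.971 kPa
Final effective stress: σ'_f = 32.296 + 91.971 = 124.27 kPa.
σ'_f = 124.27 ≤ σ'_p = 146 kPa, so the clay remains overconsolidated and only the recompression index applies:
S_c = C_r·H/(1+e₀)·log₁₀(σ'_f/σ'_0) = 0.059×4.5/2.24×log₁₀(124.27/32.296)
    = 0.11853 × 0.58522 = 0.06936 m

S_c ≈ 0.0694 m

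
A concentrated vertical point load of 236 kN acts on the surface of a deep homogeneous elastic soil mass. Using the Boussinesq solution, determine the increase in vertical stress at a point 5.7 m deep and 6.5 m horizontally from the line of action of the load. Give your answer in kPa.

Boussinesq vertical stress below a point load on an elastic half-space:
Δσ_z = 3P/(2πz²) · [1 + (r/z)²]^(−5/2)
r/z = 6.5/5.7 = 1.1404; [1+(r/z)²]^(−5/2) = 0.12459.
Δσ_z = 3×236/(2π×5.7²) × 0.12459 = 3.4682 × 0.12459 = 0.4321 kPa

Δσ_z ≈ 0.432 kPa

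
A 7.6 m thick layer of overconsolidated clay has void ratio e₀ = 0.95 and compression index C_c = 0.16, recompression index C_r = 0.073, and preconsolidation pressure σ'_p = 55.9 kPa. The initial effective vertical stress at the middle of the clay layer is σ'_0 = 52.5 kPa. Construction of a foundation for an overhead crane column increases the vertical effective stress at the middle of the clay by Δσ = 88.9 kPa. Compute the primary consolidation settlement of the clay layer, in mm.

Final effective stress: σ'_f = 52.5 + 88.9 = 141.4 kPa.
σ'_f = 141.4 > σ'_p = 55.9 kPa, so the stress path crosses the preconsolidation pressure — recompression up to σ'_p, then virgin compression beyond:
S_c = H/(1+e₀)·[C_r·log₁₀(σ'_p/σ'_0) + C_c·log₁₀(σ'_f/σ'_p)]
    = 7.6/1.95 × [0.073×log₁₀(55.9/52.5) + 0.16×log₁₀(141.4/55.9)]
    = 3.8974 × [0.0019894 + 0.064486] = 0.2591 m

S_c ≈ 259 mm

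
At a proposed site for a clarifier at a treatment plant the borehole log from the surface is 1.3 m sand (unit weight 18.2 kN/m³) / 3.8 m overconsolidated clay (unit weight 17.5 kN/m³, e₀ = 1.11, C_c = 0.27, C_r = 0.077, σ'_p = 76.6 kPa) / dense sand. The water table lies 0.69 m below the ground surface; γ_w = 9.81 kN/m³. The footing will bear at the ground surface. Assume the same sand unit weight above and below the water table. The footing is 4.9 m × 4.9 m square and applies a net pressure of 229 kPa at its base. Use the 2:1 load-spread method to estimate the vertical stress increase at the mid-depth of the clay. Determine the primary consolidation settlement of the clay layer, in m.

Mid-depth of clay below the ground surface: z = 1.3 + 3.8/2 = 3.2 m.
Total vertical stress at mid-clay: σ_v = 18.2×1.3 + 17.5×1.9 = 56.91 kPa.
Pore pressure: u = 9.81×(3.2 − 0.69) = 24.623 kPa.
Initial effective stress: σ'_0 = σ_v − u = 56.91 − 24.623 = 32.287 kPa.
Stress increase at mid-clay by the 2:1 spreading method:
Δσ = qBL/((B+z)(L+z)) = 229×4.9×4.9/((4.9+3.2)(4.9+3.2)) = 83.803 kPa
Final effective stress: σ'_f = 32.287 + 83.803 = 116.09 kPa.
σ'_f = 116.09 > σ'_p = 76.6 kPa, so the stress path crosses the preconsolidation pressure — recompression up to σ'_p, then virgin compression beyond:
S_c = H/(1+e₀)·[C_r·log₁₀(σ'_p/σ'_0) + C_c·log₁₀(σ'_f/σ'_p)]
    = 3.8/2.11 × [0.077×log₁₀(76.6/32.287) + 0.27×log₁₀(116.09/76.6)]
    = 1.8009 × [0.02889 + 0.048753] = 0.1398 m

S_c ≈ 0.14 m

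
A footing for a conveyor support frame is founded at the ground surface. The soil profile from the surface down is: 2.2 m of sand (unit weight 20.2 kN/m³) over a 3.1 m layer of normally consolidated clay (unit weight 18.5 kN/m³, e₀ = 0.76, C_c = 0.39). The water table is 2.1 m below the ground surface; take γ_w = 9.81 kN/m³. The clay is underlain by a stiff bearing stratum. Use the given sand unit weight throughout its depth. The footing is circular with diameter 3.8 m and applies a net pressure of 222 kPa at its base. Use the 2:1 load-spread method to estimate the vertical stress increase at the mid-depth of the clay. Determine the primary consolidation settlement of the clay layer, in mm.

Mid-depth of clay below the ground surface: z = 2.2 + 3.1/2 = 3.75 m.
Total vertical stress at mid-clay: σ_v = 20.2×2.2 + 18.5×1.55 = 73.115 kPa.
Pore pressure: u = 9.81×(3.75 − 2.1) = 16.186 kPa.
Initial effective stress: σ'_0 = σ_v − u = 73.115 − 16.186 = 56.929 kPa.
Stress increase at mid-clay by the 2:1 spreading method:
Δσ ≈ qD²/(D+z)² = 222×3.8²/(3.8+3.75)² = 56.238 kPa
Final effective stress: σ'_f = σ'_0 + Δσ = 56.929 + 56.238 = 113.17 kPa.
Normally consolidated clay, so the full stress increment lies on the virgin compression line:
S_c = C_c·H/(1+e₀)·log₁₀(σ'_f/σ'_0) = 0.39×3.1/(1+0.76)×log₁₀(113.17/56.929)
    = 0.68693 × 0.2984 = 0.205 m

S_c ≈ 205 mm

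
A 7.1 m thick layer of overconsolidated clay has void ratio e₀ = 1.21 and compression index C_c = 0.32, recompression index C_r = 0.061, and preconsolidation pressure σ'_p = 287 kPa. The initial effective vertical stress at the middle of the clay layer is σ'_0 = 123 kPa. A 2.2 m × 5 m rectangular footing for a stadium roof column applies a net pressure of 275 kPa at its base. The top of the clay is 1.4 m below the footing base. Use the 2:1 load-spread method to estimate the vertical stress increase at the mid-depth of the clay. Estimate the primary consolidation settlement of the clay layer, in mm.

S_c ≈ 25.3 mm

Mid-depth of clay below the footing base: z = 1.4 + 7.1/2 = 4.95 m.
Stress increase at mid-clay by the 2:1 spreading method:
Δσ = qBL/((B+z)(L+z)) = 275×2.2×5/((2.2+4.95)(5+4.95)) = 42.52 kPa
Final effective stress: σ'_f = 123 + 42.52 = 165.52 kPa.
σ'_f = 165.52 ≤ σ'_p = 287 kPa, so the clay remains overconsolidated and only the recompression index applies:
S_c = C_r·H/(1+e₀)·log₁₀(σ'_f/σ'_0) = 0.061×7.1/2.21×log₁₀(165.52/123)
    = 0.19597 × 0.12895 = 0.02527 m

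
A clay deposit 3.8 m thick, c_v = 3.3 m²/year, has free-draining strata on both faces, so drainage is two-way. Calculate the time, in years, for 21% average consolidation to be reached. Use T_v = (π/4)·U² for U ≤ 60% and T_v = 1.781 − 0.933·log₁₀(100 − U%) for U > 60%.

Drainage path length: H_d = H/2 = 1.9 m (double drainage).
U ≤ 60%: T_v = (π/4)·U² = (π/4)×0.21² = 0.034636.
t = T_v·H_d²/c_v = 0.034636×1.9²/3.3 = 0.03789 years.

t ≈ 0.0379 years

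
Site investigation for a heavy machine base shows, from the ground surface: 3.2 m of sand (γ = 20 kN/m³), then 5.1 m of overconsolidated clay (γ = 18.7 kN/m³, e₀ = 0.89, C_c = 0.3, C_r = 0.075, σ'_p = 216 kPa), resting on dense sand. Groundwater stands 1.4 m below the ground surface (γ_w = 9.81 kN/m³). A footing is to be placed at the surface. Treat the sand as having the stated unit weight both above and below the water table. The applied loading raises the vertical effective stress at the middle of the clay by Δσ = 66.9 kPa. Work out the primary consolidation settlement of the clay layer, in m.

Mid-depth of clay below the ground surface: z = 3.2 + 5.1/2 = 5.75 m.
Total vertical stress at mid-clay: σ_v = 20×3.2 + 18.7×2.55 = 111.69 kPa.
Pore pressure: u = 9.81×(5.75 − 1.4) = 42.673 kPa.
Initial effective stress: σ'_0 = σ_v − u = 111.69 − 42.673 = 69.017 kPa.
Final effective stress: σ'_f = 69.017 + 66.9 = 135.92 kPa.
σ'_f = 135.92 ≤ σ'_p = 216 kPa, so the clay remains overconsolidated and only the recompression index applies:
S_c = C_r·H/(1+e₀)·log₁₀(σ'_f/σ'_0) = 0.075×5.1/1.89×log₁₀(135.92/69.017)
    = 0.20238 × 0.29433 = 0.05957 m

S_c ≈ 0.0596 m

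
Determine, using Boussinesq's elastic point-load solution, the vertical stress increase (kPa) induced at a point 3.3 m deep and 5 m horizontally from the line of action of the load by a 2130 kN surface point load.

Δσ_z ≈ 4.74 kPa

Boussinesq vertical stress below a point load on an elastic half-space:
Δσ_z = 3P/(2πz²) · [1 + (r/z)²]^(−5/2)
r/z = 5/3.3 = 1.5152; [1+(r/z)²]^(−5/2) = 0.050715.
Δσ_z = 3×2130/(2π×3.3²) × 0.050715 = 93.388 × 0.050715 = 4.736 kPa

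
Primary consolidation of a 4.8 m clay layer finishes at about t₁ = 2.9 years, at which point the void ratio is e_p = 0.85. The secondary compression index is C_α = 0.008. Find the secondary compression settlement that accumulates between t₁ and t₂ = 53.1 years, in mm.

S_s ≈ 26.2 mm

Secondary compression: S_s = C_α·H/(1+e_p)·log₁₀(t₂/t₁)
S_s = 0.008×4.8/(1+0.85)×log₁₀(53.1/2.9)
    = 0.02076 × 1.263 = 0.02621 m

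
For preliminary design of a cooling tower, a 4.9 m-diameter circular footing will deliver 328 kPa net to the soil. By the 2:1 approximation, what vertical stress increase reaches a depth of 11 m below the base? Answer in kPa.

By the 2:1 method the load spreads at 1 horizontal : 2 vertical, so at depth z the loaded area has grown by z in each plan dimension:
Δσ ≈ qD²/(D+z)² = 328×4.9²/(4.9+11)² = 31.151 kPa

Δσ_z ≈ 31.2 kPa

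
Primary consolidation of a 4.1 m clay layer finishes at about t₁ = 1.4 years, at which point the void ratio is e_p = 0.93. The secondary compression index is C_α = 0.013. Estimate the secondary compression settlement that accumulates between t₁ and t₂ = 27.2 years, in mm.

Secondary compression: S_s = C_α·H/(1+e_p)·log₁₀(t₂/t₁)
S_s = 0.013×4.1/(1+0.93)×log₁₀(27.2/1.4)
    = 0.02762 × 1.288 = 0.03558 m

S_s ≈ 35.6 mm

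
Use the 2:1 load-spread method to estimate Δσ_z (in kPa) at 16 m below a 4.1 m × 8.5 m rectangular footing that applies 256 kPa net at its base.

By the 2:1 method the load spreads at 1 horizontal : 2 vertical, so at depth z the loaded area has grown by z in each plan dimension:
Δσ = qBL/((B+z)(L+z)) = 256×4.1×8.5/((4.1+16)(8.5+16)) = 18.117 kPa

Δσ_z ≈ 18.1 kPa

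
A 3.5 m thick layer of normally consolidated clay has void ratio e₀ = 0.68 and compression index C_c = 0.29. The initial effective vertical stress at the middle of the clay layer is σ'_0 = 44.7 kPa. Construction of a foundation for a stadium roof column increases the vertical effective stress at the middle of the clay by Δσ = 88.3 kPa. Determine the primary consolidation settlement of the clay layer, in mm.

S_c ≈ 286 mm

Final effective stress: σ'_f = σ'_0 + Δσ = 44.7 + 88.3 = 133 kPa.
Normally consolidated clay, so the full stress increment lies on the virgin compression line:
S_c = C_c·H/(1+e₀)·log₁₀(σ'_f/σ'_0) = 0.29×3.5/(1+0.68)×log₁₀(133/44.7)
    = 0.60417 × 0.47354 = 0.2861 m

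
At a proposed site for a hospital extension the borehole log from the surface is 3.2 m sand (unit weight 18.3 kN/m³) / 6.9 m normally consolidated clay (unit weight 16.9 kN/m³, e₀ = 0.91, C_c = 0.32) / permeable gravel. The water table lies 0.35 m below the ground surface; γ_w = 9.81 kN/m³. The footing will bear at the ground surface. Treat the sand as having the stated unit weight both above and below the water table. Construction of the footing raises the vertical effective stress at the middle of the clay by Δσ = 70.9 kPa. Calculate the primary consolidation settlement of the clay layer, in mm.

Mid-depth of clay below the ground surface: z = 3.2 + 6.9/2 = 6.65 m.
Total vertical stress at mid-clay: σ_v = 18.3×3.2 + 16.9×3.45 = 116.87 kPa.
Pore pressure: u = 9.81×(6.65 − 0.35) = 61.803 kPa.
Initial effective stress: σ'_0 = σ_v − u = 116.87 − 61.803 = 55.067 kPa.
Final effective stress: σ'_f = σ'_0 + Δσ = 55.067 + 70.9 = 125.97 kPa.
Normally consolidated clay, so the full stress increment lies on the virgin compression line:
S_c = C_c·H/(1+e₀)·log₁₀(σ'_f/σ'_0) = 0.32×6.9/(1+0.91)×log₁₀(125.97/55.067)
    = 1.156 × 0.35938 = 0.4154 m

S_c ≈ 415 mm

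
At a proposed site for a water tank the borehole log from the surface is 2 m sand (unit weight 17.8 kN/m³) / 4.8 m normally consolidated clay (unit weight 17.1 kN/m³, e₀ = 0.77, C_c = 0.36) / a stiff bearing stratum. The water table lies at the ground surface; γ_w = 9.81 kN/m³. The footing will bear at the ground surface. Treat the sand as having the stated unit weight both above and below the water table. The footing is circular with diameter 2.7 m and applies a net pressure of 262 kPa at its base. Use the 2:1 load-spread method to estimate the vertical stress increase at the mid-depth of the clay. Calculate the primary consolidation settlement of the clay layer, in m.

Mid-depth of clay below the ground surface: z = 2 + 4.8/2 = 4.4 m.
Total vertical stress at mid-clay: σ_v = 17.8×2 + 17.1×2.4 = 76.64 kPa.
Pore pressure: u = 9.81×(4.4 − 0) = 43.164 kPa.
Initial effective stress: σ'_0 = σ_v − u = 76.64 − 43.164 = 33.476 kPa.
Stress increase at mid-clay by the 2:1 spreading method:
Δσ ≈ qD²/(D+z)² = 262×2.7²/(2.7+4.4)² = 37.889 kPa
Final effective stress: σ'_f = σ'_0 + Δσ = 33.476 + 37.889 = 71.365 kPa.
Normally consolidated clay, so the full stress increment lies on the virgin compression line:
S_c = C_c·H/(1+e₀)·log₁₀(σ'_f/σ'_0) = 0.36×4.8/(1+0.77)×log₁₀(71.365/33.476)
    = 0.97627 × 0.32875 = 0.3209 m

S_c ≈ 0.321 m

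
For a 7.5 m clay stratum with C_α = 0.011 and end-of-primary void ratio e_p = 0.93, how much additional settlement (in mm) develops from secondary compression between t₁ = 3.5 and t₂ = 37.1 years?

Secondary compression: S_s = C_α·H/(1+e_p)·log₁₀(t₂/t₁)
S_s = 0.011×7.5/(1+0.93)×log₁₀(37.1/3.5)
    = 0.04275 × 1.025 = 0.04383 m

S_s ≈ 43.8 mm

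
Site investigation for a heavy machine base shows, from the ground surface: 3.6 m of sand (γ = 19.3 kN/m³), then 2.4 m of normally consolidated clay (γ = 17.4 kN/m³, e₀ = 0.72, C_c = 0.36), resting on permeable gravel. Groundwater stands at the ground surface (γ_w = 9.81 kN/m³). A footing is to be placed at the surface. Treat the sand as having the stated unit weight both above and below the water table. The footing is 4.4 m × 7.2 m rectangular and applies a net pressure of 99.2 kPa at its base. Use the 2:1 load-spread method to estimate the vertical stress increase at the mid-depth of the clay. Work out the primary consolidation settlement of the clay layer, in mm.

S_c ≈ 110 mm

Mid-depth of clay below the ground surface: z = 3.6 + 2.4/2 = 4.8 m.
Total vertical stress at mid-clay: σ_v = 19.3×3.6 + 17.4×1.2 = 90.36 kPa.
Pore pressure: u = 9.81×(4.8 − 0) = 47.088 kPa.
Initial effective stress: σ'_0 = σ_v − u = 90.36 − 47.088 = 43.272 kPa.
Stress increase at mid-clay by the 2:1 spreading method:
Δσ = qBL/((B+z)(L+z)) = 99.2×4.4×7.2/((4.4+4.8)(7.2+4.8)) = 28.466 kPa
Final effective stress: σ'_f = σ'_0 + Δσ = 43.272 + 28.466 = 71.738 kPa.
Normally consolidated clay, so the full stress increment lies on the virgin compression line:
S_c = C_c·H/(1+e₀)·log₁₀(σ'_f/σ'_0) = 0.36×2.4/(1+0.72)×log₁₀(71.738/43.272)
    = 0.50233 × 0.21954 = 0.1103 m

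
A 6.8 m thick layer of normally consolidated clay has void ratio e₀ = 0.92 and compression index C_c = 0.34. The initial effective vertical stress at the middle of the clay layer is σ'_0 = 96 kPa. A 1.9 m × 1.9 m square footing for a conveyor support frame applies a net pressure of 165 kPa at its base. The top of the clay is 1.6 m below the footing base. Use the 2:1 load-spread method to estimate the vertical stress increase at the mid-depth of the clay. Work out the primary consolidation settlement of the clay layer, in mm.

S_c ≈ 64.1 mm

Mid-depth of clay below the footing base: z = 1.6 + 6.8/2 = 5 m.
Stress increase at mid-clay by the 2:1 spreading method:
Δσ = qBL/((B+z)(L+z)) = 165×1.9×1.9/((1.9+5)(1.9+5)) = 12.511 kPa
Final effective stress: σ'_f = σ'_0 + Δσ = 96 + 12.511 = 108.51 kPa.
Normally consolidated clay, so the full stress increment lies on the virgin compression line:
S_c = C_c·H/(1+e₀)·log₁₀(σ'_f/σ'_0) = 0.34×6.8/(1+0.92)×log₁₀(108.51/96)
    = 1.2042 × 0.053199 = 0.06406 m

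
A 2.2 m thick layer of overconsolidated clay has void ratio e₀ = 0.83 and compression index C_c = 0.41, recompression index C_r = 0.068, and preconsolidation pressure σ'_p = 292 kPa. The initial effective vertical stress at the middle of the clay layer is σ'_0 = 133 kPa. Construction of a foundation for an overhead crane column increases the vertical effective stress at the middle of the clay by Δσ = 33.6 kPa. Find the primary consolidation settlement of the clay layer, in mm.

S_c ≈ 8 mm

Final effective stress: σ'_f = 133 + 33.6 = 166.6 kPa.
σ'_f = 166.6 ≤ σ'_p = 292 kPa, so the clay remains overconsolidated and only the recompression index applies:
S_c = C_r·H/(1+e₀)·log₁₀(σ'_f/σ'_0) = 0.068×2.2/1.83×log₁₀(166.6/133)
    = 0.08175 × 0.097823 = 0.007997 m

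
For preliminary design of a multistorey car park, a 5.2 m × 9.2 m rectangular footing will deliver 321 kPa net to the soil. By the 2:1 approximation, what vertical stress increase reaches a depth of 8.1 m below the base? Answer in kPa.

Δσ_z ≈ 66.7 kPa

By the 2:1 method the load spreads at 1 horizontal : 2 vertical, so at depth z the loaded area has grown by z in each plan dimension:
Δσ = qBL/((B+z)(L+z)) = 321×5.2×9.2/((5.2+8.1)(9.2+8.1)) = 66.742 kPa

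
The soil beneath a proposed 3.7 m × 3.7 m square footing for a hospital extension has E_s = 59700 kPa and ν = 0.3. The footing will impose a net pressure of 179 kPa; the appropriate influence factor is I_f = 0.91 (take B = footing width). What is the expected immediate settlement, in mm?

Immediate (elastic) settlement: S_e = q·B·(1−ν²)/E_s · I_f.
S_e = 179 × 3.7 × (1 − 0.3²) / 59700 × 0.91
    = 179 × 3.7 × 0.91 / 59700 × 0.91
    = 0.009187 m = 9.187 mm

S_e ≈ 9.19 mm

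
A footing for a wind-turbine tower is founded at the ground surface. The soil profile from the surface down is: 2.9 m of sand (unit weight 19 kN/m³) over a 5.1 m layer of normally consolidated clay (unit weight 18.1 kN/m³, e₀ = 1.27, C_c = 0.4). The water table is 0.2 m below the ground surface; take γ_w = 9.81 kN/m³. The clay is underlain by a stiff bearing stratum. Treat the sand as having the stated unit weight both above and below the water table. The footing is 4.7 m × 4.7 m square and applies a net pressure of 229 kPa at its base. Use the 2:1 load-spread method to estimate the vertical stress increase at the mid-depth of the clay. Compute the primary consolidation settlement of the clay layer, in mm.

Mid-depth of clay below the ground surface: z = 2.9 + 5.1/2 = 5.45 m.
Total vertical stress at mid-clay: σ_v = 19×2.9 + 18.1×2.55 = 101.25 kPa.
Pore pressure: u = 9.81×(5.45 − 0.2) = 51.503 kPa.
Initial effective stress: σ'_0 = σ_v − u = 101.25 − 51.503 = 49.747 kPa.
Stress increase at mid-clay by the 2:1 spreading method:
Δσ = qBL/((B+z)(L+z)) = 229×4.7×4.7/((4.7+5.45)(4.7+5.45)) = 49.102 kPa
Final effective stress: σ'_f = σ'_0 + Δσ = 49.747 + 49.102 = 98.849 kPa.
Normally consolidated clay, so the full stress increment lies on the virgin compression line:
S_c = C_c·H/(1+e₀)·log₁₀(σ'_f/σ'_0) = 0.4×5.1/(1+1.27)×log₁₀(98.849/49.747)
    = 0.89868 × 0.29821 = 0.268 m

S_c ≈ 268 mm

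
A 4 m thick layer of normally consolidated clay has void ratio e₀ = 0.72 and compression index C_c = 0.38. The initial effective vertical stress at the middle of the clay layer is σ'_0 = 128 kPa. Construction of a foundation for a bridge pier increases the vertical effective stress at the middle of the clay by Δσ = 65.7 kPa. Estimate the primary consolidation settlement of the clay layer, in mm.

Final effective stress: σ'_f = σ'_0 + Δσ = 128 + 65.7 = 193.7 kPa.
Normally consolidated clay, so the full stress increment lies on the virgin compression line:
S_c = C_c·H/(1+e₀)·log₁₀(σ'_f/σ'_0) = 0.38×4/(1+0.72)×log₁₀(193.7/128)
    = 0.88372 × 0.17992 = 0.159 m

S_c ≈ 159 mm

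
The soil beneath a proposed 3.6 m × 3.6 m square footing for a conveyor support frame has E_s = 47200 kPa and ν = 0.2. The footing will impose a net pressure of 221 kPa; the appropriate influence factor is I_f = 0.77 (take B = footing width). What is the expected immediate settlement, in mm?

Immediate (elastic) settlement: S_e = q·B·(1−ν²)/E_s · I_f.
S_e = 221 × 3.6 × (1 − 0.2²) / 47200 × 0.77
    = 221 × 3.6 × 0.96 / 47200 × 0.77
    = 0.01246 m = 12.46 mm

S_e ≈ 12.5 mm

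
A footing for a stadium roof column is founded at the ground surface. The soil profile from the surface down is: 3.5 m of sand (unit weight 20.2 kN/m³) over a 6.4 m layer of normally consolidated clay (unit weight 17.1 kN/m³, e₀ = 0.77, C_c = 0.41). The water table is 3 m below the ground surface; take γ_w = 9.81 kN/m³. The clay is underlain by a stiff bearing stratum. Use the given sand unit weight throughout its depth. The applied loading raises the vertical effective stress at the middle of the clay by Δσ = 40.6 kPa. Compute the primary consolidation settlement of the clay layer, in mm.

S_c ≈ 242 mm

Mid-depth of clay below the ground surface: z = 3.5 + 6.4/2 = 6.7 m.
Total vertical stress at mid-clay: σ_v = 20.2×3.5 + 17.1×3.2 = 125.42 kPa.
Pore pressure: u = 9.81×(6.7 − 3) = 36.297 kPa.
Initial effective stress: σ'_0 = σ_v − u = 125.42 − 36.297 = 89.123 kPa.
Final effective stress: σ'_f = σ'_0 + Δσ = 89.123 + 40.6 = 129.72 kPa.
Normally consolidated clay, so the full stress increment lies on the virgin compression line:
S_c = C_c·H/(1+e₀)·log₁₀(σ'_f/σ'_0) = 0.41×6.4/(1+0.77)×log₁₀(129.72/89.123)
    = 1.4825 × 0.16302 = 0.2417 m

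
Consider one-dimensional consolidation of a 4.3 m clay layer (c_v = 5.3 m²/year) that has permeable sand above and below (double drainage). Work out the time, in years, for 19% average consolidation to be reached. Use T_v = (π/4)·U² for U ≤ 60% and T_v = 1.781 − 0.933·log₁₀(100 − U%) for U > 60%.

Drainage path length: H_d = H/2 = 2.15 m (double drainage).
U ≤ 60%: T_v = (π/4)·U² = (π/4)×0.19² = 0.028353.
t = T_v·H_d²/c_v = 0.028353×2.15²/5.3 = 0.02473 years.

t ≈ 0.0247 years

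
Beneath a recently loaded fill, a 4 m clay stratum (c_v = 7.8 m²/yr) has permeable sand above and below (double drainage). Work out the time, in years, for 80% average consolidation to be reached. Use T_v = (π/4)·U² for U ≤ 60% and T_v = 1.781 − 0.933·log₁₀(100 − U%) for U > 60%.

Drainage path length: H_d = H/2 = 2 m (double drainage).
U > 60%: T_v = 1.781 − 0.933·log₁₀(100 − 80) = 0.56714.
t = T_v·H_d²/c_v = 0.56714×2²/7.8 = 0.2908 years.

t ≈ 0.291 years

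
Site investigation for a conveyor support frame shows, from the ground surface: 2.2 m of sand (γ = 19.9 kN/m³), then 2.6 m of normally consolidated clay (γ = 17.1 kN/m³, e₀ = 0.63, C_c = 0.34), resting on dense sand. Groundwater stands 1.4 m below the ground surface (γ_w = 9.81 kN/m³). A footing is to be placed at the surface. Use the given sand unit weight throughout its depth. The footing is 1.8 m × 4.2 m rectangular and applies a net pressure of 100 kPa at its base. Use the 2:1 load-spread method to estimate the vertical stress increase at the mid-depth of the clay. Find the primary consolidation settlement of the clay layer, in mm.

Mid-depth of clay below the ground surface: z = 2.2 + 2.6/2 = 3.5 m.
Total vertical stress at mid-clay: σ_v = 19.9×2.2 + 17.1×1.3 = 66.01 kPa.
Pore pressure: u = 9.81×(3.5 − 1.4) = 20.601 kPa.
Initial effective stress: σ'_0 = σ_v − u = 66.01 − 20.601 = 45.409 kPa.
Stress increase at mid-clay by the 2:1 spreading method:
Δσ = qBL/((B+z)(L+z)) = 100×1.8×4.2/((1.8+3.5)(4.2+3.5)) = 18.525 kPa
Final effective stress: σ'_f = σ'_0 + Δσ = 45.409 + 18.525 = 63.934 kPa.
Normally consolidated clay, so the full stress increment lies on the virgin compression line:
S_c = C_c·H/(1+e₀)·log₁₀(σ'_f/σ'_0) = 0.34×2.6/(1+0.63)×log₁₀(63.934/45.409)
    = 0.54233 × 0.14859 = 0.08058 m

S_c ≈ 80.6 mm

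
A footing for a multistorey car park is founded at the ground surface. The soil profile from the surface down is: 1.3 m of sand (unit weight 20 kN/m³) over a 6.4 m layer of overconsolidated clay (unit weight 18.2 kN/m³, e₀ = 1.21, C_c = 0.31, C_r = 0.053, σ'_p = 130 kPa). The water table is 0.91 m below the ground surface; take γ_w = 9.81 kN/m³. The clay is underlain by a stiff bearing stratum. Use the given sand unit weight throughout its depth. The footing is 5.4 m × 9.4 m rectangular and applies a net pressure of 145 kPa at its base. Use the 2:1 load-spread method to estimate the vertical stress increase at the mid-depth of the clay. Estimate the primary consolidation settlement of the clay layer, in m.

Mid-depth of clay below the ground surface: z = 1.3 + 6.4/2 = 4.5 m.
Total vertical stress at mid-clay: σ_v = 20×1.3 + 18.2×3.2 = 84.24 kPa.
Pore pressure: u = 9.81×(4.5 − 0.91) = 35.218 kPa.
Initial effective stress: σ'_0 = σ_v − u = 84.24 − 35.218 = 49.022 kPa.
Stress increase at mid-clay by the 2:1 spreading method:
Δσ = qBL/((B+z)(L+z)) = 145×5.4×9.4/((5.4+4.5)(9.4+4.5)) = 53.486 kPa
Final effective stress: σ'_f = 49.022 + 53.486 = 102.51 kPa.
σ'_f = 102.51 ≤ σ'_p = 130 kPa, so the clay remains overconsolidated and only the recompression index applies:
S_c = C_r·H/(1+e₀)·log₁₀(σ'_f/σ'_0) = 0.053×6.4/2.21×log₁₀(102.51/49.022)
    = 0.15348 × 0.32038 = 0.04917 m

S_c ≈ 0.0492 m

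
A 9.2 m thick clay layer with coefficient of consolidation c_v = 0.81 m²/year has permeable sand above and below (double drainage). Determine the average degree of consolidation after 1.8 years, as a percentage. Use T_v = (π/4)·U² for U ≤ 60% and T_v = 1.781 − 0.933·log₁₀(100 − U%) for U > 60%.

U ≈ 29.6 %

Drainage path length: H_d = H/2 = 4.6 m (double drainage).
T_v = c_v·t/H_d² = 0.81×1.8/4.6² = 0.068904.
T_v = 0.068904 corresponds to the U ≤ 60% branch:
U = √(4T_v/π) = 0.2962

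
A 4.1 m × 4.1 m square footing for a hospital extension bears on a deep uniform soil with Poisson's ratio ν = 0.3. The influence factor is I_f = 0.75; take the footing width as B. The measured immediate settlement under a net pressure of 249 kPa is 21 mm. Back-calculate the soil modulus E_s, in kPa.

S_e = q·B·(1−ν²)/E_s · I_f  ⇒  E_s = q·B·(1−ν²)·I_f / S_e.
E_s = 249 × 4.1 × 0.91 × 0.75 / 0.021 = 33180 kPa

E_s ≈ 33200 kPa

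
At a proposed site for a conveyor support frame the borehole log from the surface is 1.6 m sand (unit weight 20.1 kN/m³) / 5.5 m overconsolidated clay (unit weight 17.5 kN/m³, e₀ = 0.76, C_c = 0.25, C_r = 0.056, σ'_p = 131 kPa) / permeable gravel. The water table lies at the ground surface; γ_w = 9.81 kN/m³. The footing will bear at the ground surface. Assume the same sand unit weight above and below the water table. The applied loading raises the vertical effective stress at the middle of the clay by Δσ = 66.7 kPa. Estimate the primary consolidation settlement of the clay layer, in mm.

S_c ≈ 77.5 mm

Mid-depth of clay below the ground surface: z = 1.6 + 5.5/2 = 4.35 m.
Total vertical stress at mid-clay: σ_v = 20.1×1.6 + 17.5×2.75 = 80.285 kPa.
Pore pressure: u = 9.81×(4.35 − 0) = 42.673 kPa.
Initial effective stress: σ'_0 = σ_v − u = 80.285 − 42.673 = 37.612 kPa.
Final effective stress: σ'_f = 37.612 + 66.7 = 104.31 kPa.
σ'_f = 104.31 ≤ σ'_p = 131 kPa, so the clay remains overconsolidated and only the recompression index applies:
S_c = C_r·H/(1+e₀)·log₁₀(σ'_f/σ'_0) = 0.056×5.5/1.76×log₁₀(104.31/37.612)
    = 0.175 × 0.443 = 0.07753 m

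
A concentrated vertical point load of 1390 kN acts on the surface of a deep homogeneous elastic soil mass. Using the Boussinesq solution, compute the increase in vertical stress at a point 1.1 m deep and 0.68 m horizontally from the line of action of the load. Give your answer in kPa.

Boussinesq vertical stress below a point load on an elastic half-space:
Δσ_z = 3P/(2πz²) · [1 + (r/z)²]^(−5/2)
r/z = 0.68/1.1 = 0.61818; [1+(r/z)²]^(−5/2) = 0.44526.
Δσ_z = 3×1390/(2π×1.1²) × 0.44526 = 548.49 × 0.44526 = 244.2 kPa

Δσ_z ≈ 244 kPa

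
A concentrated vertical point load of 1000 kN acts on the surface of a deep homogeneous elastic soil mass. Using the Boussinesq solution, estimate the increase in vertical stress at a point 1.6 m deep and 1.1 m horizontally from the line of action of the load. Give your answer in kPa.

Boussinesq vertical stress below a point load on an elastic half-space:
Δσ_z = 3P/(2πz²) · [1 + (r/z)²]^(−5/2)
r/z = 1.1/1.6 = 0.6875; [1+(r/z)²]^(−5/2) = 0.37997.
Δσ_z = 3×1000/(2π×1.6²) × 0.37997 = 186.51 × 0.37997 = 70.87 kPa

Δσ_z ≈ 70.9 kPa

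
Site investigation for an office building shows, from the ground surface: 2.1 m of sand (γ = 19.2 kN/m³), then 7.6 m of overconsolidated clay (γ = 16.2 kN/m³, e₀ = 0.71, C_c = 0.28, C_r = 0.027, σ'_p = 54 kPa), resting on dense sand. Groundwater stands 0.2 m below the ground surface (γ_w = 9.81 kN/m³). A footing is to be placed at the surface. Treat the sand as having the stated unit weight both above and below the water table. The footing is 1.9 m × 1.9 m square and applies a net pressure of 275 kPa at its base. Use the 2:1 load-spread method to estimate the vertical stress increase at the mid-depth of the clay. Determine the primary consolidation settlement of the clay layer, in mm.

Mid-depth of clay below the ground surface: z = 2.1 + 7.6/2 = 5.9 m.
Total vertical stress at mid-clay: σ_v = 19.2×2.1 + 16.2×3.8 = 101.88 kPa.
Pore pressure: u = 9.81×(5.9 − 0.2) = 55.917 kPa.
Initial effective stress: σ'_0 = σ_v − u = 101.88 − 55.917 = 45.963 kPa.
Stress increase at mid-clay by the 2:1 spreading method:
Δσ = qBL/((B+z)(L+z)) = 275×1.9×1.9/((1.9+5.9)(1.9+5.9)) = 16.317 kPa
Final effective stress: σ'_f = 45.963 + 16.317 = 62.28 kPa.
σ'_f = 62.28 > σ'_p = 54 kPa, so the stress path crosses the preconsolidation pressure — recompression up to σ'_p, then virgin compression beyond:
S_c = H/(1+e₀)·[C_r·log₁₀(σ'_p/σ'_0) + C_c·log₁₀(σ'_f/σ'_p)]
    = 7.6/1.71 × [0.027×log₁₀(54/45.963) + 0.28×log₁₀(62.28/54)]
    = 4.4444 × [0.0018896 + 0.017347] = 0.0855 m

S_c ≈ 85.5 mm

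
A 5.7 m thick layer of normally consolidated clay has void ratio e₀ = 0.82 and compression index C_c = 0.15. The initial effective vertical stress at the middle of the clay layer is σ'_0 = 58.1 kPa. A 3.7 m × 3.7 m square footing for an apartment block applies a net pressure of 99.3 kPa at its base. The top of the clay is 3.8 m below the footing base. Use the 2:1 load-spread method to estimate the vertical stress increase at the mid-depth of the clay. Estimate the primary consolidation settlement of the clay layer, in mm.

S_c ≈ 40.3 mm

Mid-depth of clay below the footing base: z = 3.8 + 5.7/2 = 6.65 m.
Stress increase at mid-clay by the 2:1 spreading method:
Δσ = qBL/((B+z)(L+z)) = 99.3×3.7×3.7/((3.7+6.65)(3.7+6.65)) = 12.69 kPa
Final effective stress: σ'_f = σ'_0 + Δσ = 58.1 + 12.69 = 70.79 kPa.
Normally consolidated clay, so the full stress increment lies on the virgin compression line:
S_c = C_c·H/(1+e₀)·log₁₀(σ'_f/σ'_0) = 0.15×5.7/(1+0.82)×log₁₀(70.79/58.1)
    = 0.46978 × 0.085796 = 0.04031 m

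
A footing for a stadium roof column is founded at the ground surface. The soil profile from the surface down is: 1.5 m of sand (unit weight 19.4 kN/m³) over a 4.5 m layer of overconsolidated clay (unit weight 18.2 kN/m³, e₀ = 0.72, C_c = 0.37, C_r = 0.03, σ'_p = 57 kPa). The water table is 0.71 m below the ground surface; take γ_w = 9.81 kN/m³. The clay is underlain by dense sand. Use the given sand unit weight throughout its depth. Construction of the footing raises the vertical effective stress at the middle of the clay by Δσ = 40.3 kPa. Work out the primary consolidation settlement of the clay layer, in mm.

S_c ≈ 157 mm

Mid-depth of clay below the ground surface: z = 1.5 + 4.5/2 = 3.75 m.
Total vertical stress at mid-clay: σ_v = 19.4×1.5 + 18.2×2.25 = 70.05 kPa.
Pore pressure: u = 9.81×(3.75 − 0.71) = 29.822 kPa.
Initial effective stress: σ'_0 = σ_v − u = 70.05 − 29.822 = 40.228 kPa.
Final effective stress: σ'_f = 40.228 + 40.3 = 80.528 kPa.
σ'_f = 80.528 > σ'_p = 57 kPa, so the stress path crosses the preconsolidation pressure — recompression up to σ'_p, then virgin compression beyond:
S_c = H/(1+e₀)·[C_r·log₁₀(σ'_p/σ'_0) + C_c·log₁₀(σ'_f/σ'_p)]
    = 4.5/1.72 × [0.03×log₁₀(57/40.228) + 0.37×log₁₀(80.528/57)]
    = 2.6163 × [0.0045404 + 0.055527] = 0.1572 m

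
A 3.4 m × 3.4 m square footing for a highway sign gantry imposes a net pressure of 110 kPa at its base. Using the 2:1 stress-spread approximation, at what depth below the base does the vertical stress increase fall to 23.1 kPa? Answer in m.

2:1 spreading — at depth z the loaded area has grown by z in each plan dimension:
qB²/(B+z)² = Δσ_z ⇒ z = B(√(q/Δσ_z) − 1) = 3.4×(√(110/23.1) − 1) = 4.019 m

z ≈ 4.02 m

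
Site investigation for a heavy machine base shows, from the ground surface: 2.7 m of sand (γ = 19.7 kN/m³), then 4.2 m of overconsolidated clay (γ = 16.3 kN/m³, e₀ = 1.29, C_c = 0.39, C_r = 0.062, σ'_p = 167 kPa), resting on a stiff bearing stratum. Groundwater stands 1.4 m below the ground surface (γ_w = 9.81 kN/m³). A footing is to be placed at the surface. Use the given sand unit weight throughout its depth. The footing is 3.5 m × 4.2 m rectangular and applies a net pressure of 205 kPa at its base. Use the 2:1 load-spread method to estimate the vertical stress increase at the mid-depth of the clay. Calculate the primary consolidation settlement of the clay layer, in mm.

Mid-depth of clay below the ground surface: z = 2.7 + 4.2/2 = 4.8 m.
Total vertical stress at mid-clay: σ_v = 19.7×2.7 + 16.3×2.1 = 87.42 kPa.
Pore pressure: u = 9.81×(4.8 − 1.4) = 33.354 kPa.
Initial effective stress: σ'_0 = σ_v − u = 87.42 − 33.354 = 54.066 kPa.
Stress increase at mid-clay by the 2:1 spreading method:
Δσ = qBL/((B+z)(L+z)) = 205×3.5×4.2/((3.5+4.8)(4.2+4.8)) = 40.341 kPa
Final effective stress: σ'_f = 54.066 + 40.341 = 94.407 kPa.
σ'_f = 94.407 ≤ σ'_p = 167 kPa, so the clay remains overconsolidated and only the recompression index applies:
S_c = C_r·H/(1+e₀)·log₁₀(σ'_f/σ'_0) = 0.062×4.2/2.29×log₁₀(94.407/54.066)
    = 0.11371 × 0.24208 = 0.02753 m

S_c ≈ 27.5 mm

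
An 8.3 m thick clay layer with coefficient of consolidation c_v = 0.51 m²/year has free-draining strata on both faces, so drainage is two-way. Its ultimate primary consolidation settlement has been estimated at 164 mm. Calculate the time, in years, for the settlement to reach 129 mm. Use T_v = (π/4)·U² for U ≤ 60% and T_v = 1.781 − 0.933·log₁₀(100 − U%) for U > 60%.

Drainage path length: H_d = H/2 = 4.15 m (double drainage).
U = S(t)/S_ult = 129/164 = 0.7866.
U > 60%: T_v = 1.781 − 0.933·log₁₀(100 − 78.659) = 0.54083.
t = T_v·H_d²/c_v = 0.54083×4.15²/0.51 = 18.26 years.

t ≈ 18.3 years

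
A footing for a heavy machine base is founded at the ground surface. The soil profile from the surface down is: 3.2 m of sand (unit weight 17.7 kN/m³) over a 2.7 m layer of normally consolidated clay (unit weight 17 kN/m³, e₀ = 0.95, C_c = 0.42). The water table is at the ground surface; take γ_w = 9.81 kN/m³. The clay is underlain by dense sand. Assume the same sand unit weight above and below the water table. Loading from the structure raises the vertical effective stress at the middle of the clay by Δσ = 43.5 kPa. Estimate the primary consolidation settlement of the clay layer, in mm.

S_c ≈ 204 mm

Mid-depth of clay below the ground surface: z = 3.2 + 2.7/2 = 4.55 m.
Total vertical stress at mid-clay: σ_v = 17.7×3.2 + 17×1.35 = 79.59 kPa.
Pore pressure: u = 9.81×(4.55 − 0) = 44.636 kPa.
Initial effective stress: σ'_0 = σ_v − u = 79.59 − 44.636 = 34.954 kPa.
Final effective stress: σ'_f = σ'_0 + Δσ = 34.954 + 43.5 = 78.454 kPa.
Normally consolidated clay, so the full stress increment lies on the virgin compression line:
S_c = C_c·H/(1+e₀)·log₁₀(σ'_f/σ'_0) = 0.42×2.7/(1+0.95)×log₁₀(78.454/34.954)
    = 0.58154 × 0.35112 = 0.2042 m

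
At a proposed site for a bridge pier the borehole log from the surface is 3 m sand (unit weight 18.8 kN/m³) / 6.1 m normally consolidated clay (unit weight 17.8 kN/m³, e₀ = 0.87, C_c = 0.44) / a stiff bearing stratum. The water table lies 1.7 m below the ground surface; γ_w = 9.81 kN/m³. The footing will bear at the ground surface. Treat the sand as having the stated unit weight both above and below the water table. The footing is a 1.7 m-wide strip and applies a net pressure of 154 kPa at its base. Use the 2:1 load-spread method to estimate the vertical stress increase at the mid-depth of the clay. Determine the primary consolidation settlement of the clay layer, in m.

S_c ≈ 0.251 m

Mid-depth of clay below the ground surface: z = 3 + 6.1/2 = 6.05 m.
Total vertical stress at mid-clay: σ_v = 18.8×3 + 17.8×3.05 = 110.69 kPa.
Pore pressure: u = 9.81×(6.05 − 1.7) = 42.673 kPa.
Initial effective stress: σ'_0 = σ_v − u = 110.69 − 42.673 = 68.017 kPa.
Stress increase at mid-clay by the 2:1 spreading method:
Δσ = qB/(B+z) = 154×1.7/(1.7+6.05) = 33.781 kPa
Final effective stress: σ'_f = σ'_0 + Δσ = 68.017 + 33.781 = 101.8 kPa.
Normally consolidated clay, so the full stress increment lies on the virgin compression line:
S_c = C_c·H/(1+e₀)·log₁₀(σ'_f/σ'_0) = 0.44×6.1/(1+0.87)×log₁₀(101.8/68.017)
    = 1.4353 × 0.17513 = 0.2514 m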